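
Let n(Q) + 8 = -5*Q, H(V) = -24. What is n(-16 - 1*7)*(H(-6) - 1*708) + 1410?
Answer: -76914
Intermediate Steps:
n(Q) = -8 - 5*Q
n(-16 - 1*7)*(H(-6) - 1*708) + 1410 = (-8 - 5*(-16 - 1*7))*(-24 - 1*708) + 1410 = (-8 - 5*(-16 - 7))*(-24 - 708) + 1410 = (-8 - 5*(-23))*(-732) + 1410 = (-8 + 115)*(-732) + 1410 = 107*(-732) + 1410 = -78324 + 1410 = -76914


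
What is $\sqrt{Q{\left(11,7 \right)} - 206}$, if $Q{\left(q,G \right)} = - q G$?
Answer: $i \sqrt{283} \approx 16.823 i$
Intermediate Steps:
$Q{\left(q,G \right)} = - G q$
$\sqrt{Q{\left(11,7 \right)} - 206} = \sqrt{\left(-1\right) 7 \cdot 11 - 206} = \sqrt{-77 - 206} = \sqrt{-283} = i \sqrt{283}$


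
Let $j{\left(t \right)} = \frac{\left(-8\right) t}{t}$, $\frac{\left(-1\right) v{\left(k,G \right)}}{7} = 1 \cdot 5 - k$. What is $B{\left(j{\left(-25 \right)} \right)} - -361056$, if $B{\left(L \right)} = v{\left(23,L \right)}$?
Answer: $361182$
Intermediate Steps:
$v{\left(k,G \right)} = -35 + 7 k$ ($v{\left(k,G \right)} = - 7 \left(1 \cdot 5 - k\right) = - 7 \left(5 - k\right) = -35 + 7 k$)
$j{\left(t \right)} = -8$
$B{\left(L \right)} = 126$ ($B{\left(L \right)} = -35 + 7 \cdot 23 = -35 + 161 = 126$)
$B{\left(j{\left(-25 \right)} \right)} - -361056 = 126 - -361056 = 126 + 361056 = 361182$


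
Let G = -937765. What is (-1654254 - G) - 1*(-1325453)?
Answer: 608964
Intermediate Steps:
(-1654254 - G) - 1*(-1325453) = (-1654254 - 1*(-937765)) - 1*(-1325453) = (-1654254 + 937765) + 1325453 = -716489 + 1325453 = 608964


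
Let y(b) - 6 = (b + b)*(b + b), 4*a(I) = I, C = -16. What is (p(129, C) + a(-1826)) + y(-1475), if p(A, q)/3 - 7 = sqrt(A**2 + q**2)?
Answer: 17404141/2 + 3*sqrt(16897) ≈ 8.7025e+6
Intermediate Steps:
a(I) = I/4
y(b) = 6 + 4*b**2 (y(b) = 6 + (b + b)*(b + b) = 6 + (2*b)*(2*b) = 6 + 4*b**2)
p(A, q) = 21 + 3*sqrt(A**2 + q**2)
(p(129, C) + a(-1826)) + y(-1475) = ((21 + 3*sqrt(129**2 + (-16)**2)) + (1/4)*(-1826)) + (6 + 4*(-1475)**2) = ((21 + 3*sqrt(16641 + 256)) - 913/2) + (6 + 4*2175625) = ((21 + 3*sqrt(16897)) - 913/2) + (6 + 8702500) = (-871/2 + 3*sqrt(16897)) + 8702506 = 17404141/2 + 3*sqrt(16897)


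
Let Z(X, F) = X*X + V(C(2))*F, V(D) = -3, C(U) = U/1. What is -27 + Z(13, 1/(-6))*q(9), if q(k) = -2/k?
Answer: -194/3 ≈ -64.667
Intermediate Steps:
C(U) = U (C(U) = U*1 = U)
Z(X, F) = X**2 - 3*F (Z(X, F) = X*X - 3*F = X**2 - 3*F)
-27 + Z(13, 1/(-6))*q(9) = -27 + (13**2 - 3/(-6))*(-2/9) = -27 + (169 - 3*(-1/6))*(-2*1/9) = -27 + (169 + 1/2)*(-2/9) = -27 + (339/2)*(-2/9) = -27 - 113/3 = -194/3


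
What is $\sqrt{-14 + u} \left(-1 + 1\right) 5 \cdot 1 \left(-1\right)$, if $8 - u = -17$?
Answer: $0$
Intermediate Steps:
$u = 25$ ($u = 8 - -17 = 8 + 17 = 25$)
$\sqrt{-14 + u} \left(-1 + 1\right) 5 \cdot 1 \left(-1\right) = \sqrt{-14 + 25} \left(-1 + 1\right) 5 \cdot 1 \left(-1\right) = \sqrt{11} \cdot 0 \cdot 5 \left(-1\right) = \sqrt{11} \cdot 0 \left(-1\right) = 0 \left(-1\right) = 0$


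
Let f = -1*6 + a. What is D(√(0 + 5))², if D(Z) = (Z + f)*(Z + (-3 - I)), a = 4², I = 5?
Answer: 5645 - 300*√5 ≈ 4974.2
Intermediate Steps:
a = 16
f = 10 (f = -1*6 + 16 = -6 + 16 = 10)
D(Z) = (-8 + Z)*(10 + Z) (D(Z) = (Z + 10)*(Z + (-3 - 1*5)) = (10 + Z)*(Z + (-3 - 5)) = (10 + Z)*(Z - 8) = (10 + Z)*(-8 + Z) = (-8 + Z)*(10 + Z))
D(√(0 + 5))² = (-80 + (√(0 + 5))² + 2*√(0 + 5))² = (-80 + (√5)² + 2*√5)² = (-80 + 5 + 2*√5)² = (-75 + 2*√5)²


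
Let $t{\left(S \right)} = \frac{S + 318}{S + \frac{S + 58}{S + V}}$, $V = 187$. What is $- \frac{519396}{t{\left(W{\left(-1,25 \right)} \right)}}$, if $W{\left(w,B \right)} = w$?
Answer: $\frac{11167014}{9827} \approx 1136.4$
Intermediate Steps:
$t{\left(S \right)} = \frac{318 + S}{S + \frac{58 + S}{187 + S}}$ ($t{\left(S \right)} = \frac{S + 318}{S + \frac{S + 58}{S + 187}} = \frac{318 + S}{S + \frac{58 + S}{187 + S}}$)
$- \frac{519396}{t{\left(W{\left(-1,25 \right)} \right)}} = - \frac{519396}{\frac{1}{58 + \left(-1\right)^{2} + 188 \left(-1\right)} \left(59466 + \left(-1\right)^{2} + 505 \left(-1\right)\right)} = - \frac{519396}{\frac{1}{58 + 1 - 188} \left(59466 + 1 - 505\right)} = - \frac{519396}{\frac{1}{-129} \cdot 58962} = - \frac{519396}{\left(- \frac{1}{129}\right) 58962} = - \frac{519396}{- \frac{19654}{43}} = \left(-519396\right) \left(- \frac{43}{19654}\right) = \frac{11167014}{9827}$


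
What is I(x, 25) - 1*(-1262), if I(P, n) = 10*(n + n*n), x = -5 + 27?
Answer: 7762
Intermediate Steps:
x = 22
I(P, n) = 10*n + 10*n**2 (I(P, n) = 10*(n + n**2) = 10*n + 10*n**2)
I(x, 25) - 1*(-1262) = 10*25*(1 + 25) - 1*(-1262) = 10*25*26 + 1262 = 6500 + 1262 = 7762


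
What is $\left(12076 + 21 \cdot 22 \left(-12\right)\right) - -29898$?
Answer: $36430$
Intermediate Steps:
$\left(12076 + 21 \cdot 22 \left(-12\right)\right) - -29898 = \left(12076 + 462 \left(-12\right)\right) + 29898 = \left(12076 - 5544\right) + 29898 = 6532 + 29898 = 36430$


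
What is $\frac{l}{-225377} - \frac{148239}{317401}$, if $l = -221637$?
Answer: $\frac{5276877762}{10219269311} \approx 0.51637$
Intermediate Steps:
$\frac{l}{-225377} - \frac{148239}{317401} = - \frac{221637}{-225377} - \frac{148239}{317401} = \left(-221637\right) \left(- \frac{1}{225377}\right) - \frac{21177}{45343} = \frac{221637}{225377} - \frac{21177}{45343} = \frac{5276877762}{10219269311}$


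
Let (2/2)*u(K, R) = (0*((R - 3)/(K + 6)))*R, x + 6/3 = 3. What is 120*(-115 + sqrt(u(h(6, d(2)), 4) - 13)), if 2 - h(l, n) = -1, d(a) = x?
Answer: -13800 + 120*I*sqrt(13) ≈ -13800.0 + 432.67*I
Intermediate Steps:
x = 1 (x = -2 + 3 = 1)
d(a) = 1
h(l, n) = 3 (h(l, n) = 2 - 1*(-1) = 2 + 1 = 3)
u(K, R) = 0 (u(K, R) = (0*((R - 3)/(K + 6)))*R = (0*((-3 + R)/(6 + K)))*R = 0*R = 0)
120*(-115 + sqrt(u(h(6, d(2)), 4) - 13)) = 120*(-115 + sqrt(0 - 13)) = 120*(-115 + sqrt(-13)) = 120*(-115 + I*sqrt(13)) = -13800 + 120*I*sqrt(13)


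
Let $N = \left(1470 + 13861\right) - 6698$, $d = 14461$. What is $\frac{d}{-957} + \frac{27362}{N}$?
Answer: $- \frac{98656379}{8261781} \approx -11.941$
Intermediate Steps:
$N = 8633$ ($N = 15331 - 6698 = 8633$)
$\frac{d}{-957} + \frac{27362}{N} = \frac{14461}{-957} + \frac{27362}{8633} = 14461 \left(- \frac{1}{957}\right) + 27362 \cdot \frac{1}{8633} = - \frac{14461}{957} + \frac{27362}{8633} = - \frac{98656379}{8261781}$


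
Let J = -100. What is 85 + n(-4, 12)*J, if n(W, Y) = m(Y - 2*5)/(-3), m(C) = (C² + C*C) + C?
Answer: 1255/3 ≈ 418.33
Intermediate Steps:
m(C) = C + 2*C² (m(C) = (C² + C²) + C = 2*C² + C = C + 2*C²)
n(W, Y) = -(-19 + 2*Y)*(-10 + Y)/3 (n(W, Y) = ((Y - 2*5)*(1 + 2*(Y - 2*5)))/(-3) = ((Y - 10)*(1 + 2*(Y - 10)))*(-⅓) = ((-10 + Y)*(1 + 2*(-10 + Y)))*(-⅓) = ((-10 + Y)*(1 + (-20 + 2*Y)))*(-⅓) = ((-10 + Y)*(-19 + 2*Y))*(-⅓) = ((-19 + 2*Y)*(-10 + Y))*(-⅓) = -(-19 + 2*Y)*(-10 + Y)/3)
85 + n(-4, 12)*J = 85 - (-19 + 2*12)*(-10 + 12)/3*(-100) = 85 - ⅓*(-19 + 24)*2*(-100) = 85 - ⅓*5*2*(-100) = 85 - 10/3*(-100) = 85 + 1000/3 = 1255/3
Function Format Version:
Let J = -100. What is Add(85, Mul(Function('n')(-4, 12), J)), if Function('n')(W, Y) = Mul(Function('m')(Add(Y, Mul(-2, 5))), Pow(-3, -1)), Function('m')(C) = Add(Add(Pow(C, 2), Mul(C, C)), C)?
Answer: Rational(1255, 3) ≈ 418.33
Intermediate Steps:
Function('m')(C) = Add(C, Mul(2, Pow(C, 2))) (Function('m')(C) = Add(Add(Pow(C, 2), Pow(C, 2)), C) = Add(Mul(2, Pow(C, 2)), C) = Add(C, Mul(2, Pow(C, 2))))
Function('n')(W, Y) = Mul(Rational(-1, 3), Add(-19, Mul(2, Y)), Add(-10, Y)) (Function('n')(W, Y) = Mul(Mul(Add(Y, Mul(-2, 5)), Add(1, Mul(2, Add(Y, Mul(-2, 5))))), Pow(-3, -1)) = Mul(Mul(Add(Y, -10), Add(1, Mul(2, Add(Y, -10)))), Rational(-1, 3)) = Mul(Mul(Add(-10, Y), Add(1, Mul(2, Add(-10, Y)))), Rational(-1, 3)) = Mul(Mul(Add(-10, Y), Add(1, Add(-20, Mul(2, Y)))), Rational(-1, 3)) = Mul(Mul(Add(-10, Y), Add(-19, Mul(2, Y))), Rational(-1, 3)) = Mul(Mul(Add(-19, Mul(2, Y)), Add(-10, Y)), Rational(-1, 3)) = Mul(Rational(-1, 3), Add(-19, Mul(2, Y)), Add(-10, Y)))
Add(85, Mul(Function('n')(-4, 12), J)) = Add(85, Mul(Mul(Rational(-1, 3), Add(-19, Mul(2, 12)), Add(-10, 12)), -100)) = Add(85, Mul(Mul(Rational(-1, 3), Add(-19, 24), 2), -100)) = Add(85, Mul(Mul(Rational(-1, 3), 5, 2), -100)) = Add(85, Mul(Rational(-10, 3), -100)) = Add(85, Rational(1000, 3)) = Rational(1255, 3)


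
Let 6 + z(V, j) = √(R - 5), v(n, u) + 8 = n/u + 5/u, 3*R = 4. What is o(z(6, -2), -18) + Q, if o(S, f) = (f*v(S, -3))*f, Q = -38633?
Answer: -41117 - 36*I*√33 ≈ -41117.0 - 206.8*I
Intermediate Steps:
R = 4/3 (R = (⅓)*4 = 4/3 ≈ 1.3333)
v(n, u) = -8 + 5/u + n/u (v(n, u) = -8 + (n/u + 5/u) = -8 + (5/u + n/u) = -8 + 5/u + n/u)
z(V, j) = -6 + I*√33/3 (z(V, j) = -6 + √(4/3 - 5) = -6 + √(-11/3) = -6 + I*√33/3)
o(S, f) = f²*(-29/3 - S/3) (o(S, f) = (f*((5 + S - 8*(-3))/(-3)))*f = (f*(-(5 + S + 24)/3))*f = (f*(-(29 + S)/3))*f = (f*(-29/3 - S/3))*f = f²*(-29/3 - S/3))
o(z(6, -2), -18) + Q = (⅓)*(-18)²*(-29 - (-6 + I*√33/3)) - 38633 = (⅓)*324*(-29 + (6 - I*√33/3)) - 38633 = (⅓)*324*(-23 - I*√33/3) - 38633 = (-2484 - 36*I*√33) - 38633 = -41117 - 36*I*√33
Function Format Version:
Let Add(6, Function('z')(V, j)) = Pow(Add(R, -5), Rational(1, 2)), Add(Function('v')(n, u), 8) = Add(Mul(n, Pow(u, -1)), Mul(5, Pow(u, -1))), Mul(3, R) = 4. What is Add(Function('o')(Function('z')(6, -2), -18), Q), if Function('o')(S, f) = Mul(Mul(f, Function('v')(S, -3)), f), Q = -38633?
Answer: Add(-41117, Mul(-36, I, Pow(33, Rational(1, 2)))) ≈ Add(-41117., Mul(-206.80, I))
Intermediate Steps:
R = Rational(4, 3) (R = Mul(Rational(1, 3), 4) = Rational(4, 3) ≈ 1.3333)
Function('v')(n, u) = Add(-8, Mul(5, Pow(u, -1)), Mul(n, Pow(u, -1))) (Function('v')(n, u) = Add(-8, Add(Mul(n, Pow(u, -1)), Mul(5, Pow(u, -1)))) = Add(-8, Add(Mul(5, Pow(u, -1)), Mul(n, Pow(u, -1)))) = Add(-8, Mul(5, Pow(u, -1)), Mul(n, Pow(u, -1))))
Function('z')(V, j) = Add(-6, Mul(Rational(1, 3), I, Pow(33, Rational(1, 2)))) (Function('z')(V, j) = Add(-6, Pow(Add(Rational(4, 3), -5), Rational(1, 2))) = Add(-6, Pow(Rational(-11, 3), Rational(1, 2))) = Add(-6, Mul(Rational(1, 3), I, Pow(33, Rational(1, 2)))))
Function('o')(S, f) = Mul(Pow(f, 2), Add(Rational(-29, 3), Mul(Rational(-1, 3), S))) (Function('o')(S, f) = Mul(Mul(f, Mul(Pow(-3, -1), Add(5, S, Mul(-8, -3)))), f) = Mul(Mul(f, Mul(Rational(-1, 3), Add(5, S, 24))), f) = Mul(Mul(f, Mul(Rational(-1, 3), Add(29, S))), f) = Mul(Mul(f, Add(Rational(-29, 3), Mul(Rational(-1, 3), S))), f) = Mul(Pow(f, 2), Add(Rational(-29, 3), Mul(Rational(-1, 3), S))))
Add(Function('o')(Function('z')(6, -2), -18), Q) = Add(Mul(Rational(1, 3), Pow(-18, 2), Add(-29, Mul(-1, Add(-6, Mul(Rational(1, 3), I, Pow(33, Rational(1, 2))))))), -38633) = Add(Mul(Rational(1, 3), 324, Add(-29, Add(6, Mul(Rational(-1, 3), I, Pow(33, Rational(1, 2)))))), -38633) = Add(Mul(Rational(1, 3), 324, Add(-23, Mul(Rational(-1, 3), I, Pow(33, Rational(1, 2))))), -38633) = Add(Add(-2484, Mul(-36, I, Pow(33, Rational(1, 2)))), -38633) = Add(-41117, Mul(-36, I, Pow(33, Rational(1, 2))))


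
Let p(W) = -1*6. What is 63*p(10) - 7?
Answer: -385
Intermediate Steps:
p(W) = -6
63*p(10) - 7 = 63*(-6) - 7 = -378 - 7 = -385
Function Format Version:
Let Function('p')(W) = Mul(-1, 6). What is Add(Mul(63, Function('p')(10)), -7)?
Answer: -385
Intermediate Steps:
Function('p')(W) = -6
Add(Mul(63, Function('p')(10)), -7) = Add(Mul(63, -6), -7) = Add(-378, -7) = -385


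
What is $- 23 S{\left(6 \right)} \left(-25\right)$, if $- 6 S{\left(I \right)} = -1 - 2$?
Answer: $\frac{575}{2} \approx 287.5$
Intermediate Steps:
$S{\left(I \right)} = \frac{1}{2}$ ($S{\left(I \right)} = - \frac{-1 - 2}{6} = \left(- \frac{1}{6}\right) \left(-3\right) = \frac{1}{2}$)
$- 23 S{\left(6 \right)} \left(-25\right) = \left(-23\right) \frac{1}{2} \left(-25\right) = \left(- \frac{23}{2}\right) \left(-25\right) = \frac{575}{2}$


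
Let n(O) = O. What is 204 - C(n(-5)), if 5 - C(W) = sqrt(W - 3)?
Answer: 199 + 2*I*sqrt(2) ≈ 199.0 + 2.8284*I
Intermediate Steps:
C(W) = 5 - sqrt(-3 + W) (C(W) = 5 - sqrt(W - 3) = 5 - sqrt(-3 + W))
204 - C(n(-5)) = 204 - (5 - sqrt(-3 - 5)) = 204 - (5 - sqrt(-8)) = 204 - (5 - 2*I*sqrt(2)) = 204 + (-5 + 2*I*sqrt(2)) = 199 + 2*I*sqrt(2)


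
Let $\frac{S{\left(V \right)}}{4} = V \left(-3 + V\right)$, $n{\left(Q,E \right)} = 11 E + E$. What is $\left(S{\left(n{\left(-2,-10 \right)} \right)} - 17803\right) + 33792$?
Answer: $75029$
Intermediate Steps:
$n{\left(Q,E \right)} = 12 E$
$S{\left(V \right)} = 4 V \left(-3 + V\right)$
$\left(S{\left(n{\left(-2,-10 \right)} \right)} - 17803\right) + 33792 = \left(4 \cdot 12 \left(-10\right) \left(-3 + 12 \left(-10\right)\right) - 17803\right) + 33792 = \left(4 \left(-120\right) \left(-3 - 120\right) - 17803\right) + 33792 = \left(4 \left(-120\right) \left(-123\right) - 17803\right) + 33792 = \left(59040 - 17803\right) + 33792 = 41237 + 33792 = 75029$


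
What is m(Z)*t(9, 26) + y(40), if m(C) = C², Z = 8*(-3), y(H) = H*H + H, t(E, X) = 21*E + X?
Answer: 125480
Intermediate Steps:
t(E, X) = X + 21*E
y(H) = H + H² (y(H) = H² + H = H + H²)
Z = -24
m(Z)*t(9, 26) + y(40) = (-24)²*(26 + 21*9) + 40*(1 + 40) = 576*(26 + 189) + 40*41 = 576*215 + 1640 = 123840 + 1640 = 125480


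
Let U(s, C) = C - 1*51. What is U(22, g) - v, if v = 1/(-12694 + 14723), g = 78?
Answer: 54782/2029 ≈ 27.000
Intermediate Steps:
v = 1/2029 ≈ 0.00049285
U(s, C) = -51 + C (U(s, C) = C - 51 = -51 + C)
U(22, g) - v = (-51 + 78) - 1*1/2029 = 27 - 1/2029 = 54782/2029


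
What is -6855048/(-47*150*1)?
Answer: 1142508/1175 ≈ 972.35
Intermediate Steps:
-6855048/(-47*150*1) = -6855048/((-7050*1)) = -6855048/(-7050) = -6855048*(-1/7050) = 1142508/1175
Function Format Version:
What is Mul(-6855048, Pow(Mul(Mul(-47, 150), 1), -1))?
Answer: Rational(1142508, 1175) ≈ 972.35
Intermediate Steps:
Mul(-6855048, Pow(Mul(Mul(-47, 150), 1), -1)) = Mul(-6855048, Pow(Mul(-7050, 1), -1)) = Mul(-6855048, Pow(-7050, -1)) = Mul(-6855048, Rational(-1, 7050)) = Rational(1142508, 1175)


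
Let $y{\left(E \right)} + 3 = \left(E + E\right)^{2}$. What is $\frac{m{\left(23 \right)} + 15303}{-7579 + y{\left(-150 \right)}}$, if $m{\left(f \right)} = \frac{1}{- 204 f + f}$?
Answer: $\frac{35724853}{192404821} \approx 0.18568$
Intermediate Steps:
$y{\left(E \right)} = -3 + 4 E^{2}$ ($y{\left(E \right)} = -3 + \left(E + E\right)^{2} = -3 + \left(2 E\right)^{2} = -3 + 4 E^{2}$)
$m{\left(f \right)} = - \frac{1}{203 f}$ ($m{\left(f \right)} = \frac{1}{\left(-203\right) f} = - \frac{1}{203 f}$)
$\frac{m{\left(23 \right)} + 15303}{-7579 + y{\left(-150 \right)}} = \frac{- \frac{1}{203 \cdot 23} + 15303}{-7579 - \left(3 - 4 \left(-150\right)^{2}\right)} = \frac{\left(- \frac{1}{203}\right) \frac{1}{23} + 15303}{-7579 + \left(-3 + 4 \cdot 22500\right)} = \frac{- \frac{1}{4669} + 15303}{-7579 + \left(-3 + 90000\right)} = \frac{71449706}{4669 \left(-7579 + 89997\right)} = \frac{71449706}{4669 \cdot 82418} = \frac{71449706}{4669} \cdot \frac{1}{82418} = \frac{35724853}{192404821}$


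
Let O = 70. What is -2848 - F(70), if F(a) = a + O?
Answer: -2988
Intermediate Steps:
F(a) = 70 + a (F(a) = a + 70 = 70 + a)
-2848 - F(70) = -2848 - (70 + 70) = -2848 - 1*140 = -2848 - 140 = -2988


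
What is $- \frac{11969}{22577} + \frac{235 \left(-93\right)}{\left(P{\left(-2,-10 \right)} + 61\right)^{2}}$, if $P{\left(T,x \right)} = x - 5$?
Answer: $- \frac{518746739}{47772932} \approx -10.859$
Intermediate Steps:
$P{\left(T,x \right)} = -5 + x$ ($P{\left(T,x \right)} = x - 5 = -5 + x$)
$- \frac{11969}{22577} + \frac{235 \left(-93\right)}{\left(P{\left(-2,-10 \right)} + 61\right)^{2}} = - \frac{11969}{22577} + \frac{235 \left(-93\right)}{\left(\left(-5 - 10\right) + 61\right)^{2}} = \left(-11969\right) \frac{1}{22577} - \frac{21855}{\left(-15 + 61\right)^{2}} = - \frac{11969}{22577} - \frac{21855}{46^{2}} = - \frac{11969}{22577} - \frac{21855}{2116} = - \frac{518746739}{47772932}$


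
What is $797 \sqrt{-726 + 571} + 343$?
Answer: $343 + 797 i \sqrt{155} \approx 343.0 + 9922.6 i$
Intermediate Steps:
$797 \sqrt{-726 + 571} + 343 = 797 \sqrt{-155} + 343 = 797 i \sqrt{155} + 343 = 343 + 797 i \sqrt{155}$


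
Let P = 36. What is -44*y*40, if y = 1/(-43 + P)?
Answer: 1760/7 ≈ 251.43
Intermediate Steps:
y = -⅐ (y = 1/(-43 + 36) = 1/(-7) = -⅐ ≈ -0.14286)
-44*y*40 = -44*(-⅐)*40 = (44/7)*40 = 1760/7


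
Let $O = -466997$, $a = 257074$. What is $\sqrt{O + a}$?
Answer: $i \sqrt{209923} \approx 458.17 i$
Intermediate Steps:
$\sqrt{O + a} = \sqrt{-466997 + 257074} = \sqrt{-209923} = i \sqrt{209923}$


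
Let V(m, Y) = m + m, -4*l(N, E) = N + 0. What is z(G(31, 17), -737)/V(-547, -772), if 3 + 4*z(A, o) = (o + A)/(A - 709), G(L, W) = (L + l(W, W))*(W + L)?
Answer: 589/1258100 ≈ 0.00046817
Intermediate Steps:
l(N, E) = -N/4 (l(N, E) = -(N + 0)/4 = -N/4)
G(L, W) = (L + W)*(L - W/4) (G(L, W) = (L - W/4)*(W + L) = (L - W/4)*(L + W) = (L + W)*(L - W/4))
V(m, Y) = 2*m
z(A, o) = -¾ + (A + o)/(4*(-709 + A)) (z(A, o) = -¾ + ((o + A)/(A - 709))/4 = -¾ + ((A + o)/(-709 + A))/4 = -¾ + (A + o)/(4*(-709 + A)))
z(G(31, 17), -737)/V(-547, -772) = ((2127 - 737 - 2*(31² - ¼*17² + (¾)*31*17))/(4*(-709 + (31² - ¼*17² + (¾)*31*17))))/((2*(-547))) = ((2127 - 737 - 2*(961 - ¼*289 + 1581/4))/(4*(-709 + (961 - ¼*289 + 1581/4))))/(-1094) = ((2127 - 737 - 2*(961 - 289/4 + 1581/4))/(4*(-709 + (961 - 289/4 + 1581/4))))*(-1/1094) = ((2127 - 737 - 2*1284)/(4*(-709 + 1284)))*(-1/1094) = ((¼)*(2127 - 737 - 2568)/575)*(-1/1094) = ((¼)*(1/575)*(-1178))*(-1/1094) = -589/1150*(-1/1094) = 589/1258100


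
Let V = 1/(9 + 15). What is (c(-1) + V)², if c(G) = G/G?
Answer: 625/576 ≈ 1.0851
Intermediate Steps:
c(G) = 1
V = 1/24 ≈ 0.041667
(c(-1) + V)² = (1 + 1/24)² = (25/24)² = 625/576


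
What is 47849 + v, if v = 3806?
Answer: 51655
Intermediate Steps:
47849 + v = 47849 + 3806 = 51655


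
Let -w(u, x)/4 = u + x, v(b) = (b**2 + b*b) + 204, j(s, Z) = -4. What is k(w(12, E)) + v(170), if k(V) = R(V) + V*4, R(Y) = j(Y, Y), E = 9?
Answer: 57664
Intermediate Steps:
R(Y) = -4
v(b) = 204 + 2*b**2 (v(b) = (b**2 + b**2) + 204 = 2*b**2 + 204 = 204 + 2*b**2)
w(u, x) = -4*u - 4*x (w(u, x) = -4*(u + x) = -4*u - 4*x)
k(V) = -4 + 4*V (k(V) = -4 + V*4 = -4 + 4*V)
k(w(12, E)) + v(170) = (-4 + 4*(-4*12 - 4*9)) + (204 + 2*170**2) = (-4 + 4*(-48 - 36)) + (204 + 2*28900) = (-4 + 4*(-84)) + (204 + 57800) = (-4 - 336) + 58004 = -340 + 58004 = 57664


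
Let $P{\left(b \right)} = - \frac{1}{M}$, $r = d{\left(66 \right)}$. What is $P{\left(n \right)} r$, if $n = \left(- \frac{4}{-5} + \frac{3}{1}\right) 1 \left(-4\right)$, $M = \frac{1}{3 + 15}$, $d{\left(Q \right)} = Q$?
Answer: $-1188$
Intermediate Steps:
$M = \frac{1}{18} \approx 0.055556$
$r = 66$
$n = - \frac{76}{5}$ ($n = \left(\left(-4\right) \left(- \frac{1}{5}\right) + 3 \cdot 1\right) 1 \left(-4\right) = \left(\frac{4}{5} + 3\right) 1 \left(-4\right) = \frac{19}{5} \cdot 1 \left(-4\right) = \frac{19}{5} \left(-4\right) = - \frac{76}{5} \approx -15.2$)
$P{\left(b \right)} = -18$ ($P{\left(b \right)} = - \frac{1}{\frac{1}{18}} = \left(-1\right) 18 = -18$)
$P{\left(n \right)} r = \left(-18\right) 66 = -1188$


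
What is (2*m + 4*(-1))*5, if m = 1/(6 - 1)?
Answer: -18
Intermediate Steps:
m = ⅕ (m = 1/5 = ⅕ ≈ 0.20000)
(2*m + 4*(-1))*5 = (2*(⅕) + 4*(-1))*5 = (⅖ - 4)*5 = -18/5*5 = -18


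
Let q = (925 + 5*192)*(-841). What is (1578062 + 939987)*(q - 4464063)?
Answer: -15232554682052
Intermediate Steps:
q = -1585285 (q = (925 + 960)*(-841) = 1885*(-841) = -1585285)
(1578062 + 939987)*(q - 4464063) = (1578062 + 939987)*(-1585285 - 4464063) = 2518049*(-6049348) = -15232554682052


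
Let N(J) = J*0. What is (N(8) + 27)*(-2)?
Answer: -54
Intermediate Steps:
N(J) = 0
(N(8) + 27)*(-2) = (0 + 27)*(-2) = 27*(-2) = -54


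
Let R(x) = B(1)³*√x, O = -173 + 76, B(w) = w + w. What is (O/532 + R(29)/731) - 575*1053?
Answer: -322112797/532 + 8*√29/731 ≈ -6.0548e+5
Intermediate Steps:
B(w) = 2*w
O = -97
R(x) = 8*√x (R(x) = (2*1)³*√x = 2³*√x = 8*√x)
(O/532 + R(29)/731) - 575*1053 = (-97/532 + (8*√29)/731) - 575*1053 = (-97*1/532 + (8*√29)*(1/731)) - 605475 = (-97/532 + 8*√29/731) - 605475 = -322112797/532 + 8*√29/731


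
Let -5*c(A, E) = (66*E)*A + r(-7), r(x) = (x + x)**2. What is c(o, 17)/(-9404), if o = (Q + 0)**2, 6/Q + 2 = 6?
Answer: 5441/94040 ≈ 0.057858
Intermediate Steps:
Q = 3/2 (Q = 6/(-2 + 6) = 6/4 = 6*(1/4) = 3/2 ≈ 1.5000)
r(x) = 4*x**2 (r(x) = (2*x)**2 = 4*x**2)
o = 9/4 (o = (3/2 + 0)**2 = (3/2)**2 = 9/4 ≈ 2.2500)
c(A, E) = -196/5 - 66*A*E/5 (c(A, E) = -((66*E)*A + 4*(-7)**2)/5 = -(66*A*E + 4*49)/5 = -(66*A*E + 196)/5 = -(196 + 66*A*E)/5 = -196/5 - 66*A*E/5)
c(o, 17)/(-9404) = (-196/5 - 66/5*9/4*17)/(-9404) = (-196/5 - 5049/10)*(-1/9404) = -5441/10*(-1/9404) = 5441/94040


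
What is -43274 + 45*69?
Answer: -40169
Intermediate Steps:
-43274 + 45*69 = -43274 + 3105 = -40169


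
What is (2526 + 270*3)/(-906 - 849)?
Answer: -1112/585 ≈ -1.9009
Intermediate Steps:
(2526 + 270*3)/(-906 - 849) = (2526 + 810)/(-1755) = 3336*(-1/1755) = -1112/585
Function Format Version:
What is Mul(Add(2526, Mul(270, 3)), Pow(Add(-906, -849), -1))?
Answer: Rational(-1112, 585) ≈ -1.9009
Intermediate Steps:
Mul(Add(2526, Mul(270, 3)), Pow(Add(-906, -849), -1)) = Mul(Add(2526, 810), Pow(-1755, -1)) = Mul(3336, Rational(-1, 1755)) = Rational(-1112, 585)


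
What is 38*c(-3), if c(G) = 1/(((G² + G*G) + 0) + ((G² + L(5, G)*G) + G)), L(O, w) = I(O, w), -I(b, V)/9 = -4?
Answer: -19/42 ≈ -0.45238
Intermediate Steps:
I(b, V) = 36 (I(b, V) = -9*(-4) = 36)
L(O, w) = 36
c(G) = 1/(3*G² + 37*G) (c(G) = 1/(((G² + G*G) + 0) + ((G² + 36*G) + G)) = 1/(((G² + G²) + 0) + (G² + 37*G)) = 1/((2*G² + 0) + (G² + 37*G)) = 1/(2*G² + (G² + 37*G)) = 1/(3*G² + 37*G))
38*c(-3) = 38*(1/((-3)*(37 + 3*(-3)))) = 38*(-1/(3*(37 - 9))) = 38*(-⅓/28) = 38*(-⅓*1/28) = 38*(-1/84) = -19/42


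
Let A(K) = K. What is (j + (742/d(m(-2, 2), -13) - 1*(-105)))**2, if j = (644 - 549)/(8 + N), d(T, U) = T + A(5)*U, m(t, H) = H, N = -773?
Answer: 22543504/2601 ≈ 8667.3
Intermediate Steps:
d(T, U) = T + 5*U
j = -19/153 (j = (644 - 549)/(8 - 773) = 95/(-765) = 95*(-1/765) = -19/153 ≈ -0.12418)
(j + (742/d(m(-2, 2), -13) - 1*(-105)))**2 = (-19/153 + (742/(2 + 5*(-13)) - 1*(-105)))**2 = (-19/153 + (742/(2 - 65) + 105))**2 = (-19/153 + (742/(-63) + 105))**2 = (-19/153 + (742*(-1/63) + 105))**2 = (-19/153 + (-106/9 + 105))**2 = (-19/153 + 839/9)**2 = (4748/51)**2 = 22543504/2601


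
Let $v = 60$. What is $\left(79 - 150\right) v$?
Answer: $-4260$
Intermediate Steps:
$\left(79 - 150\right) v = \left(79 - 150\right) 60 = \left(-71\right) 60 = -4260$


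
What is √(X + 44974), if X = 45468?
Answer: √90442 ≈ 300.74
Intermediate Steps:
√(X + 44974) = √(45468 + 44974) = √90442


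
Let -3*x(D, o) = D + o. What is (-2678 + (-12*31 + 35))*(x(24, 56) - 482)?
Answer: 1533630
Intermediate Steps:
x(D, o) = -D/3 - o/3 (x(D, o) = -(D + o)/3 = -D/3 - o/3)
(-2678 + (-12*31 + 35))*(x(24, 56) - 482) = (-2678 + (-12*31 + 35))*((-⅓*24 - ⅓*56) - 482) = (-2678 + (-372 + 35))*((-8 - 56/3) - 482) = (-2678 - 337)*(-80/3 - 482) = -3015*(-1526/3) = 1533630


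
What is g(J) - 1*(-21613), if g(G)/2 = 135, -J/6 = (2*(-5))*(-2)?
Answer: 21883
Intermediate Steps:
J = -120 (J = -6*2*(-5)*(-2) = -(-60)*(-2) = -6*20 = -120)
g(G) = 270 (g(G) = 2*135 = 270)
g(J) - 1*(-21613) = 270 - 1*(-21613) = 270 + 21613 = 21883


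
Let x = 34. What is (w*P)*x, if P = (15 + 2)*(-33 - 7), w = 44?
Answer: -1017280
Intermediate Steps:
P = -680 (P = 17*(-40) = -680)
(w*P)*x = (44*(-680))*34 = -29920*34 = -1017280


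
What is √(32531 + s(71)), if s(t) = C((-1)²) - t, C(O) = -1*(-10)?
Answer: √32470 ≈ 180.19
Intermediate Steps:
C(O) = 10
s(t) = 10 - t
√(32531 + s(71)) = √(32531 + (10 - 1*71)) = √(32531 + (10 - 71)) = √(32531 - 61) = √32470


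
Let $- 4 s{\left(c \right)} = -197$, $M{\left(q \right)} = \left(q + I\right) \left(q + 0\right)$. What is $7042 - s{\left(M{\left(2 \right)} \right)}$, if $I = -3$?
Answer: $\frac{27971}{4} \approx 6992.8$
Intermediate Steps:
$M{\left(q \right)} = q \left(-3 + q\right)$ ($M{\left(q \right)} = \left(q - 3\right) \left(q + 0\right) = \left(-3 + q\right) q = q \left(-3 + q\right)$)
$s{\left(c \right)} = \frac{197}{4}$ ($s{\left(c \right)} = \left(- \frac{1}{4}\right) \left(-197\right) = \frac{197}{4}$)
$7042 - s{\left(M{\left(2 \right)} \right)} = 7042 - \frac{197}{4} = \frac{27971}{4}$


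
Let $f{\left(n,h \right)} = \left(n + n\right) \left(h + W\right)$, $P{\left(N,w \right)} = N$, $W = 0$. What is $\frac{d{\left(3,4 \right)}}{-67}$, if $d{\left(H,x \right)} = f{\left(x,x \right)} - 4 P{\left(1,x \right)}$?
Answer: $- \frac{28}{67} \approx -0.41791$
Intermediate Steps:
$f{\left(n,h \right)} = 2 h n$ ($f{\left(n,h \right)} = \left(n + n\right) \left(h + 0\right) = 2 n h = 2 h n$)
$d{\left(H,x \right)} = -4 + 2 x^{2}$ ($d{\left(H,x \right)} = 2 x x - 4 = 2 x^{2} - 4 = -4 + 2 x^{2}$)
$\frac{d{\left(3,4 \right)}}{-67} = \frac{-4 + 2 \cdot 4^{2}}{-67} = \left(-4 + 2 \cdot 16\right) \left(- \frac{1}{67}\right) = \left(-4 + 32\right) \left(- \frac{1}{67}\right) = 28 \left(- \frac{1}{67}\right) = - \frac{28}{67}$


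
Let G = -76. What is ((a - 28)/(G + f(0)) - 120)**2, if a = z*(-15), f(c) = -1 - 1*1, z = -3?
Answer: 87928129/6084 ≈ 14452.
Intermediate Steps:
f(c) = -2 (f(c) = -1 - 1 = -2)
a = 45 (a = -3*(-15) = 45)
((a - 28)/(G + f(0)) - 120)**2 = ((45 - 28)/(-76 - 2) - 120)**2 = (17/(-78) - 120)**2 = (17*(-1/78) - 120)**2 = (-17/78 - 120)**2 = (-9377/78)**2 = 87928129/6084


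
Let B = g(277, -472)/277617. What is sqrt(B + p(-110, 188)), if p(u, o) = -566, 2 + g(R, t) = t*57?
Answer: 4*I*sqrt(2726860501311)/277617 ≈ 23.793*I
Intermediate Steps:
g(R, t) = -2 + 57*t (g(R, t) = -2 + t*57 = -2 + 57*t)
B = -26906/277617 (B = (-2 + 57*(-472))/277617 = (-2 - 26904)*(1/277617) = -26906*1/277617 = -26906/277617 ≈ -0.096918)
sqrt(B + p(-110, 188)) = sqrt(-26906/277617 - 566) = sqrt(-157158128/277617) = 4*I*sqrt(2726860501311)/277617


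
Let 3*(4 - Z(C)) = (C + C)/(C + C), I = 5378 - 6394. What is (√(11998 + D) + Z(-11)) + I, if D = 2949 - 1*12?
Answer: -3037/3 + √14935 ≈ -890.13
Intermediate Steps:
I = -1016
Z(C) = 11/3 (Z(C) = 4 - (C + C)/(3*(C + C)) = 4 - 2*C/(3*(2*C)) = 4 - 2*C*1/(2*C)/3 = 4 - ⅓*1 = 4 - ⅓ = 11/3)
D = 2937 (D = 2949 - 12 = 2937)
(√(11998 + D) + Z(-11)) + I = (√(11998 + 2937) + 11/3) - 1016 = (√14935 + 11/3) - 1016 = (11/3 + √14935) - 1016 = -3037/3 + √14935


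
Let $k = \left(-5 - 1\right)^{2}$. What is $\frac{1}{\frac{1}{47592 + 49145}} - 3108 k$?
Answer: $-15151$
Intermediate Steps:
$k = 36$ ($k = \left(-6\right)^{2} = 36$)
$\frac{1}{\frac{1}{47592 + 49145}} - 3108 k = \frac{1}{\frac{1}{47592 + 49145}} - 3108 \cdot 36 = \frac{1}{\frac{1}{96737}} - 111888 = 96737 - 111888 = -15151$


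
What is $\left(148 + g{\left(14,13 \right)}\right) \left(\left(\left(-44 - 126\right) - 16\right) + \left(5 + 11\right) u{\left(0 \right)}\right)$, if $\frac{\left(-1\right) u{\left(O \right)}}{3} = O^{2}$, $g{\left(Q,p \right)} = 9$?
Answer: $-29202$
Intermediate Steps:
$u{\left(O \right)} = - 3 O^{2}$
$\left(148 + g{\left(14,13 \right)}\right) \left(\left(\left(-44 - 126\right) - 16\right) + \left(5 + 11\right) u{\left(0 \right)}\right) = \left(148 + 9\right) \left(\left(\left(-44 - 126\right) - 16\right) + \left(5 + 11\right) \left(- 3 \cdot 0^{2}\right)\right) = 157 \left(\left(-170 - 16\right) + 16 \left(\left(-3\right) 0\right)\right) = 157 \left(-186 + 16 \cdot 0\right) = 157 \left(-186 + 0\right) = 157 \left(-186\right) = -29202$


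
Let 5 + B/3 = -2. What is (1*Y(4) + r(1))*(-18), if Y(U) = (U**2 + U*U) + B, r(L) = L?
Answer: -216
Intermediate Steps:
B = -21 (B = -15 + 3*(-2) = -15 - 6 = -21)
Y(U) = -21 + 2*U**2 (Y(U) = (U**2 + U*U) - 21 = (U**2 + U**2) - 21 = 2*U**2 - 21 = -21 + 2*U**2)
(1*Y(4) + r(1))*(-18) = (1*(-21 + 2*4**2) + 1)*(-18) = (1*(-21 + 2*16) + 1)*(-18) = (1*(-21 + 32) + 1)*(-18) = (1*11 + 1)*(-18) = (11 + 1)*(-18) = 12*(-18) = -216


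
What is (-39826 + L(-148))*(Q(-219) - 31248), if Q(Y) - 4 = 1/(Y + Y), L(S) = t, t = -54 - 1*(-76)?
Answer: 90785447482/73 ≈ 1.2436e+9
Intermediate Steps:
t = 22 (t = -54 + 76 = 22)
L(S) = 22
Q(Y) = 4 + 1/(2*Y) (Q(Y) = 4 + 1/(Y + Y) = 4 + 1/(2*Y))
(-39826 + L(-148))*(Q(-219) - 31248) = (-39826 + 22)*((4 + (½)/(-219)) - 31248) = -39804*((4 + (½)*(-1/219)) - 31248) = -39804*((4 - 1/438) - 31248) = -39804*(1751/438 - 31248) = -39804*(-13684873/438) = 90785447482/73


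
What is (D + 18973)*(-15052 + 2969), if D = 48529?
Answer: -815626666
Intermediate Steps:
(D + 18973)*(-15052 + 2969) = (48529 + 18973)*(-15052 + 2969) = 67502*(-12083) = -815626666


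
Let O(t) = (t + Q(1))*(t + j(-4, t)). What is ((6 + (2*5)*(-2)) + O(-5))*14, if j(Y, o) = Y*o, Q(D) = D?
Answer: -1036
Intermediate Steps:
O(t) = -3*t*(1 + t) (O(t) = (t + 1)*(t - 4*t) = (1 + t)*(-3*t) = -3*t*(1 + t))
((6 + (2*5)*(-2)) + O(-5))*14 = ((6 + (2*5)*(-2)) + 3*(-5)*(-1 - 1*(-5)))*14 = ((6 + 10*(-2)) + 3*(-5)*(-1 + 5))*14 = ((6 - 20) + 3*(-5)*4)*14 = (-14 - 60)*14 = -74*14 = -1036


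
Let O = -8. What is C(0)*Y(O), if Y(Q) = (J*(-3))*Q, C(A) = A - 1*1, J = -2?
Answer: 48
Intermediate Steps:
C(A) = -1 + A (C(A) = A - 1 = -1 + A)
Y(Q) = 6*Q (Y(Q) = (-2*(-3))*Q = 6*Q)
C(0)*Y(O) = (-1 + 0)*(6*(-8)) = -1*(-48) = 48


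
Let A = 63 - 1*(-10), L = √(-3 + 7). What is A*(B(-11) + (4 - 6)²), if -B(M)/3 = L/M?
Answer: 3650/11 ≈ 331.82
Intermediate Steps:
L = 2 (L = √4 = 2)
A = 73 (A = 63 + 10 = 73)
B(M) = -6/M
A*(B(-11) + (4 - 6)²) = 73*(-6/(-11) + (4 - 6)²) = 73*(-6*(-1/11) + (-2)²) = 73*(6/11 + 4) = 73*(50/11) = 3650/11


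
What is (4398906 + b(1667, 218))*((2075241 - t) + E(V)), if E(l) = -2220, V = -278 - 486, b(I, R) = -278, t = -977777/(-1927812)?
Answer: 4394662397435179675/481953 ≈ 9.1185e+12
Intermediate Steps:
t = 977777/1927812 (t = -977777*(-1/1927812) = 977777/1927812 ≈ 0.50720)
V = -764
(4398906 + b(1667, 218))*((2075241 - t) + E(V)) = (4398906 - 278)*((2075241 - 1*977777/1927812) - 2220) = 4398628*((2075241 - 977777/1927812) - 2220) = 4398628*(4000673524915/1927812 - 2220) = 4398628*(3996393782275/1927812) = 4394662397435179675/481953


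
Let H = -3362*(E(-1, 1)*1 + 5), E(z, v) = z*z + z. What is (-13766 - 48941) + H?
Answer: -79517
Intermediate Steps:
E(z, v) = z + z² (E(z, v) = z² + z = z + z²)
H = -16810 (H = -3362*(-(1 - 1)*1 + 5) = -3362*(-1*0*1 + 5) = -3362*(0*1 + 5) = -3362*(0 + 5) = -3362*5 = -16810)
(-13766 - 48941) + H = (-13766 - 48941) - 16810 = -62707 - 16810 = -79517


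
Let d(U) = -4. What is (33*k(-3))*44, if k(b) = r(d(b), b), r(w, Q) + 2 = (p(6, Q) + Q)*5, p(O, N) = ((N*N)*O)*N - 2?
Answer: -1215324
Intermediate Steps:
p(O, N) = -2 + O*N³ (p(O, N) = (N²*O)*N - 2 = (O*N²)*N - 2 = O*N³ - 2 = -2 + O*N³)
r(w, Q) = -12 + 5*Q + 30*Q³ (r(w, Q) = -2 + ((-2 + 6*Q³) + Q)*5 = -2 + (-2 + Q + 6*Q³)*5 = -2 + (-10 + 5*Q + 30*Q³) = -12 + 5*Q + 30*Q³)
k(b) = -12 + 5*b + 30*b³
(33*k(-3))*44 = (33*(-12 + 5*(-3) + 30*(-3)³))*44 = (33*(-12 - 15 + 30*(-27)))*44 = (33*(-12 - 15 - 810))*44 = (33*(-837))*44 = -27621*44 = -1215324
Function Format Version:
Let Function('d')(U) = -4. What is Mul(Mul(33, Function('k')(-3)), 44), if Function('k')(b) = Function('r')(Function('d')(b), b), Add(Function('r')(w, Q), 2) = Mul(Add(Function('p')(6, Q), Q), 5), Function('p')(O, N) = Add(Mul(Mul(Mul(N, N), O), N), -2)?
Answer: -1215324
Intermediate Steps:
Function('p')(O, N) = Add(-2, Mul(O, Pow(N, 3))) (Function('p')(O, N) = Add(Mul(Mul(Pow(N, 2), O), N), -2) = Add(Mul(Mul(O, Pow(N, 2)), N), -2) = Add(Mul(O, Pow(N, 3)), -2) = Add(-2, Mul(O, Pow(N, 3))))
Function('r')(w, Q) = Add(-12, Mul(5, Q), Mul(30, Pow(Q, 3))) (Function('r')(w, Q) = Add(-2, Mul(Add(Add(-2, Mul(6, Pow(Q, 3))), Q), 5)) = Add(-2, Mul(Add(-2, Q, Mul(6, Pow(Q, 3))), 5)) = Add(-2, Add(-10, Mul(5, Q), Mul(30, Pow(Q, 3)))) = Add(-12, Mul(5, Q), Mul(30, Pow(Q, 3))))
Function('k')(b) = Add(-12, Mul(5, b), Mul(30, Pow(b, 3)))
Mul(Mul(33, Function('k')(-3)), 44) = Mul(Mul(33, Add(-12, Mul(5, -3), Mul(30, Pow(-3, 3)))), 44) = Mul(Mul(33, Add(-12, -15, Mul(30, -27))), 44) = Mul(Mul(33, Add(-12, -15, -810)), 44) = Mul(Mul(33, -837), 44) = Mul(-27621, 44) = -1215324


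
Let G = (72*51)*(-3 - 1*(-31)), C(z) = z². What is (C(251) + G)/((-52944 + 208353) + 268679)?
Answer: 165817/424088 ≈ 0.39100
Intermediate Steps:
G = 102816 (G = 3672*(-3 + 31) = 3672*28 = 102816)
(C(251) + G)/((-52944 + 208353) + 268679) = (251² + 102816)/((-52944 + 208353) + 268679) = (63001 + 102816)/(155409 + 268679) = 165817/424088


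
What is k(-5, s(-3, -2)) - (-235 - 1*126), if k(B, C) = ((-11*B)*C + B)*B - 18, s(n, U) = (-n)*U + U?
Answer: 2568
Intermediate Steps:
s(n, U) = U - U*n (s(n, U) = -U*n + U = U - U*n)
k(B, C) = -18 + B*(B - 11*B*C) (k(B, C) = (-11*B*C + B)*B - 18 = (B - 11*B*C)*B - 18 = B*(B - 11*B*C) - 18 = -18 + B*(B - 11*B*C))
k(-5, s(-3, -2)) - (-235 - 1*126) = (-18 + (-5)**2 - 11*(-2*(1 - 1*(-3)))*(-5)**2) - (-235 - 1*126) = (-18 + 25 - 11*(-2*(1 + 3))*25) - (-235 - 126) = (-18 + 25 - 11*(-2*4)*25) - 1*(-361) = (-18 + 25 - 11*(-8)*25) + 361 = (-18 + 25 + 2200) + 361 = 2207 + 361 = 2568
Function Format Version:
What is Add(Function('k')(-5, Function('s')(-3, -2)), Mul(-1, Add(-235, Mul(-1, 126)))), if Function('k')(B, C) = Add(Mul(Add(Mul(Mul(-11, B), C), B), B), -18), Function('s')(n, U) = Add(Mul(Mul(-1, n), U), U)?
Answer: 2568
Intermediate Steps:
Function('s')(n, U) = Add(U, Mul(-1, U, n)) (Function('s')(n, U) = Add(Mul(-1, U, n), U) = Add(U, Mul(-1, U, n)))
Function('k')(B, C) = Add(-18, Mul(B, Add(B, Mul(-11, B, C)))) (Function('k')(B, C) = Add(Mul(Add(Mul(-11, B, C), B), B), -18) = Add(Mul(Add(B, Mul(-11, B, C)), B), -18) = Add(Mul(B, Add(B, Mul(-11, B, C))), -18) = Add(-18, Mul(B, Add(B, Mul(-11, B, C)))))
Add(Function('k')(-5, Function('s')(-3, -2)), Mul(-1, Add(-235, Mul(-1, 126)))) = Add(Add(-18, Pow(-5, 2), Mul(-11, Mul(-2, Add(1, Mul(-1, -3))), Pow(-5, 2))), Mul(-1, Add(-235, Mul(-1, 126)))) = Add(Add(-18, 25, Mul(-11, Mul(-2, Add(1, 3)), 25)), Mul(-1, Add(-235, -126))) = Add(Add(-18, 25, Mul(-11, Mul(-2, 4), 25)), Mul(-1, -361)) = Add(Add(-18, 25, Mul(-11, -8, 25)), 361) = Add(Add(-18, 25, 2200), 361) = Add(2207, 361) = 2568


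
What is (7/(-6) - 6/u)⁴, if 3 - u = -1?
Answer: 4096/81 ≈ 50.568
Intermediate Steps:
u = 4 (u = 3 - 1*(-1) = 3 + 1 = 4)
(7/(-6) - 6/u)⁴ = (7/(-6) - 6/4)⁴ = (7*(-⅙) - 6*¼)⁴ = (-7/6 - 3/2)⁴ = (-8/3)⁴ = 4096/81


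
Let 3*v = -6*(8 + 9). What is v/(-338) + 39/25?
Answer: 7016/4225 ≈ 1.6606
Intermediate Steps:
v = -34 (v = (-6*(8 + 9))/3 = (-6*17)/3 = (1/3)*(-102) = -34)
v/(-338) + 39/25 = -34/(-338) + 39/25 = -34*(-1/338) + 39*(1/25) = 17/169 + 39/25 = 7016/4225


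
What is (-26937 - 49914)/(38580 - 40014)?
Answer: 25617/478 ≈ 53.592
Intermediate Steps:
(-26937 - 49914)/(38580 - 40014) = -76851/(-1434) = -76851*(-1/1434) = 25617/478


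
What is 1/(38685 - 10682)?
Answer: 1/28003 ≈ 3.5710e-5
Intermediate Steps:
1/(38685 - 10682) = 1/28003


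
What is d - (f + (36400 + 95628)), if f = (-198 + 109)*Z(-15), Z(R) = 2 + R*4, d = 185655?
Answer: 48465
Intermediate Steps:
Z(R) = 2 + 4*R
f = 5162 (f = (-198 + 109)*(2 + 4*(-15)) = -89*(2 - 60) = -89*(-58) = 5162)
d - (f + (36400 + 95628)) = 185655 - (5162 + (36400 + 95628)) = 185655 - (5162 + 132028) = 185655 - 1*137190 = 185655 - 137190 = 48465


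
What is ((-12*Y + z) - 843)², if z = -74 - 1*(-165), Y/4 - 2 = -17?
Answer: 1024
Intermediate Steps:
Y = -60 (Y = 8 + 4*(-17) = 8 - 68 = -60)
z = 91 (z = -74 + 165 = 91)
((-12*Y + z) - 843)² = ((-12*(-60) + 91) - 843)² = ((720 + 91) - 843)² = (811 - 843)² = (-32)² = 1024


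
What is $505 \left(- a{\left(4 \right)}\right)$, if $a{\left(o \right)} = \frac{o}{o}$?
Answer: $-505$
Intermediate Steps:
$a{\left(o \right)} = 1$
$505 \left(- a{\left(4 \right)}\right) = 505 \left(\left(-1\right) 1\right) = 505 \left(-1\right) = -505$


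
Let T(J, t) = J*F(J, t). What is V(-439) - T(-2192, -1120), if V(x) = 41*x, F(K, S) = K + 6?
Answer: -4809711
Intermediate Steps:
F(K, S) = 6 + K
T(J, t) = J*(6 + J)
V(-439) - T(-2192, -1120) = 41*(-439) - (-2192)*(6 - 2192) = -17999 - (-2192)*(-2186) = -17999 - 1*4791712 = -17999 - 4791712 = -4809711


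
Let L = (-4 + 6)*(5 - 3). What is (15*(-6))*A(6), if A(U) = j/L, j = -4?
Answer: 90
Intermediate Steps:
L = 4 (L = 2*2 = 4)
A(U) = -1 (A(U) = -4/4 = -4*¼ = -1)
(15*(-6))*A(6) = (15*(-6))*(-1) = -90*(-1) = 90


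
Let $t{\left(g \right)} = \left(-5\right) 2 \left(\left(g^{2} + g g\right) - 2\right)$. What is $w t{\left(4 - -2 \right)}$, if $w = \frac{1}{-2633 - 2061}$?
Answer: $\frac{350}{2347} \approx 0.14913$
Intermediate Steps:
$w = - \frac{1}{4694}$ ($w = \frac{1}{-4694} = - \frac{1}{4694} \approx -0.00021304$)
$t{\left(g \right)} = 20 - 20 g^{2}$ ($t{\left(g \right)} = - 10 \left(\left(g^{2} + g^{2}\right) - 2\right) = - 10 \left(2 g^{2} - 2\right) = - 10 \left(-2 + 2 g^{2}\right) = 20 - 20 g^{2}$)
$w t{\left(4 - -2 \right)} = - \frac{20 - 20 \left(4 - -2\right)^{2}}{4694} = - \frac{20 - 20 \left(4 + 2\right)^{2}}{4694} = - \frac{20 - 20 \cdot 6^{2}}{4694} = - \frac{20 - 720}{4694} = \left(- \frac{1}{4694}\right) \left(-700\right) = \frac{350}{2347}$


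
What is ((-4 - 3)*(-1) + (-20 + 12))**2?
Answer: 1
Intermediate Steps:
((-4 - 3)*(-1) + (-20 + 12))**2 = (-7*(-1) - 8)**2 = (7 - 8)**2 = (-1)**2 = 1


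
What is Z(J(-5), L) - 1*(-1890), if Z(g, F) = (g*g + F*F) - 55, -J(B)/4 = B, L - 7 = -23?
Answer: 2491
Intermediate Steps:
L = -16 (L = 7 - 23 = -16)
J(B) = -4*B
Z(g, F) = -55 + F**2 + g**2 (Z(g, F) = (g**2 + F**2) - 55 = (F**2 + g**2) - 55 = -55 + F**2 + g**2)
Z(J(-5), L) - 1*(-1890) = (-55 + (-16)**2 + (-4*(-5))**2) - 1*(-1890) = (-55 + 256 + 20**2) + 1890 = (-55 + 256 + 400) + 1890 = 601 + 1890 = 2491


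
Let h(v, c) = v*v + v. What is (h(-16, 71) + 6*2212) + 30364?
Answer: 43876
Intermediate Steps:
h(v, c) = v + v² (h(v, c) = v² + v = v + v²)
(h(-16, 71) + 6*2212) + 30364 = (-16*(1 - 16) + 6*2212) + 30364 = (-16*(-15) + 13272) + 30364 = (240 + 13272) + 30364 = 13512 + 30364 = 43876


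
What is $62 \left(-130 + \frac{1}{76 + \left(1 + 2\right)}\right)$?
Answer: $- \frac{636678}{79} \approx -8059.2$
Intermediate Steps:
$62 \left(-130 + \frac{1}{76 + \left(1 + 2\right)}\right) = 62 \left(-130 + \frac{1}{76 + 3}\right) = 62 \left(-130 + \frac{1}{79}\right) = 62 \left(- \frac{10269}{79}\right) = - \frac{636678}{79}$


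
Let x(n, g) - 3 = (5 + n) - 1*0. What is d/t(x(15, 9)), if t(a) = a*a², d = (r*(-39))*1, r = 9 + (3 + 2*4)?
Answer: -780/12167 ≈ -0.064108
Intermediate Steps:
r = 20 (r = 9 + (3 + 8) = 9 + 11 = 20)
d = -780 (d = (20*(-39))*1 = -780*1 = -780)
x(n, g) = 8 + n (x(n, g) = 3 + ((5 + n) - 1*0) = 3 + ((5 + n) + 0) = 3 + (5 + n) = 8 + n)
t(a) = a³
d/t(x(15, 9)) = -780/(8 + 15)³ = -780/(23³) = -780/12167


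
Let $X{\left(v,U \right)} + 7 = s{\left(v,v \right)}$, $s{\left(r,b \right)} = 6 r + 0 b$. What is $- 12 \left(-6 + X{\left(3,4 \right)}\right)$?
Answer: $-60$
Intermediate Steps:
$s{\left(r,b \right)} = 6 r$ ($s{\left(r,b \right)} = 6 r + 0 = 6 r$)
$X{\left(v,U \right)} = -7 + 6 v$
$- 12 \left(-6 + X{\left(3,4 \right)}\right) = - 12 \left(-6 + \left(-7 + 6 \cdot 3\right)\right) = - 12 \left(-6 + \left(-7 + 18\right)\right) = - 12 \left(-6 + 11\right) = \left(-12\right) 5 = -60$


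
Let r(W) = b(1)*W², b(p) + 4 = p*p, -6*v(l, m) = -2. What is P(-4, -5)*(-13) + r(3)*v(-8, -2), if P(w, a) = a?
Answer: 56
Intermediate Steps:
v(l, m) = ⅓ (v(l, m) = -⅙*(-2) = ⅓)
b(p) = -4 + p² (b(p) = -4 + p*p = -4 + p²)
r(W) = -3*W² (r(W) = (-4 + 1²)*W² = (-4 + 1)*W² = -3*W²)
P(-4, -5)*(-13) + r(3)*v(-8, -2) = -5*(-13) - 3*3²*(⅓) = 65 - 3*9*(⅓) = 65 - 27*⅓ = 65 - 9 = 56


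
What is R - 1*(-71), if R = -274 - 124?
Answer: -327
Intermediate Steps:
R = -398
R - 1*(-71) = -398 - 1*(-71) = -398 + 71 = -327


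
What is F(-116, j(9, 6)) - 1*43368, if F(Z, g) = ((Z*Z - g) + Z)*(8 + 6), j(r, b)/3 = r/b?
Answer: 143329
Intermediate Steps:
j(r, b) = 3*r/b (j(r, b) = 3*(r/b) = 3*r/b)
F(Z, g) = -14*g + 14*Z + 14*Z² (F(Z, g) = ((Z² - g) + Z)*14 = (Z + Z² - g)*14 = -14*g + 14*Z + 14*Z²)
F(-116, j(9, 6)) - 1*43368 = (-42*9/6 + 14*(-116) + 14*(-116)²) - 1*43368 = (-42*9/6 - 1624 + 14*13456) - 43368 = (-14*9/2 - 1624 + 188384) - 43368 = (-63 - 1624 + 188384) - 43368 = 186697 - 43368 = 143329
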